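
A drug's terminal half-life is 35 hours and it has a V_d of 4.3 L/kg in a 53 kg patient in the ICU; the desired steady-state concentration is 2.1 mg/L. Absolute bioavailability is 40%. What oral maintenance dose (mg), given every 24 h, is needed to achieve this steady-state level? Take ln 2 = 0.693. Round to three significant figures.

Total Vd = 4.3 × 53 = 227.9 L
CL = ln 2 · Vd / t½ = 0.693 × 227.9 / 35 = 4.512 L/h
D = CL × Css × τ / F = 4.512 × 2.1 × 24 / 0.4 = 568.5 mg

569 mg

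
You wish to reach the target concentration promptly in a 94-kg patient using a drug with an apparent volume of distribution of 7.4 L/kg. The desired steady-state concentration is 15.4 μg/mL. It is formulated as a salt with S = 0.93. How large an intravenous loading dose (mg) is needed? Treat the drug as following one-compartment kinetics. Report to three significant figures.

Vd = 7.4 L/kg × 94 kg = 695.6 L
LD = Vd × C / S = 695.6 × 15.40 / 0.93 = 11520 mg

11500 mg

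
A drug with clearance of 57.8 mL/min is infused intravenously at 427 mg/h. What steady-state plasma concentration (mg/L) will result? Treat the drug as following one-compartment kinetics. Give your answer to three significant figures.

CL = 57.8 mL/min = 57.8 × 0.06 = 3.468 L/h
Css = rate / CL = 427 / 3.468 = 123.1 mg/L

123 mg/L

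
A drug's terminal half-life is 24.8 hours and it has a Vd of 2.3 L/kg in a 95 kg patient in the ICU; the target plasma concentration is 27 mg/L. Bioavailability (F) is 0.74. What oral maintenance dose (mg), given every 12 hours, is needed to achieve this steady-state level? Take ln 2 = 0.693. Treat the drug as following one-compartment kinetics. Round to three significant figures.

Total Vd = 2.3 × 95 = 218.5 L
CL = 0.693 × Vd / t½ = 0.693 × 218.5 / 24.8 = 6.106 L/h
D = CL × Css × τ / F = 6.106 × 27 × 12 / 0.74 = 2673 mg

2670 mg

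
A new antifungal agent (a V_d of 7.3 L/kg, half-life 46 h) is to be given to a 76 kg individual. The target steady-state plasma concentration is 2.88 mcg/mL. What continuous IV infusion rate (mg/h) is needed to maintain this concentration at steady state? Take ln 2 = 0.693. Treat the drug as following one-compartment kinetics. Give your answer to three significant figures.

Vd(total) = 76 kg × 7.3 L/kg = 554.8 L
CL = ln 2 · Vd / t½ = 0.693 × 554.8 / 46 = 8.358 L/h
Infusion rate = CL × Css = 8.358 × 2.88 = 24.07 mg/h

24.1 mg/h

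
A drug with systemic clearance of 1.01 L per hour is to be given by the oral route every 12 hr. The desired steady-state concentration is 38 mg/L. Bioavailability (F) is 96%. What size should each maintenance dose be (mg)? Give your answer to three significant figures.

D = CL × Css × τ / F = 1.010 × 38 × 12 / 0.96 = 479.8 mg

480 mg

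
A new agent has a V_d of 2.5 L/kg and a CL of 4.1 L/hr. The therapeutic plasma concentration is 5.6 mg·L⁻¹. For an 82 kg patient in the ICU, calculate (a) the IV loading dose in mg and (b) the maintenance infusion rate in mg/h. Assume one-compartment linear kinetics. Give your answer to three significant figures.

(a) 1150 mg; (b) 23.0 mg/h

Total Vd = 2.5 × 82 = 205.0 L
LD = Vd · C_target = 205.0 × 5.6 = 1148 mg
Infusion rate = 4.100 L/h × 5.6 mg/L = 22.96 mg/h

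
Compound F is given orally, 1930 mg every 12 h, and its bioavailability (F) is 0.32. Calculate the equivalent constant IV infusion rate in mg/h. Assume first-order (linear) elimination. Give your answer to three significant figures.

51.5 mg/h

Equivalent systemic input: infusion rate = F·D/τ.
Rate = 0.32 × 1930 / 12 = 51.47 mg/h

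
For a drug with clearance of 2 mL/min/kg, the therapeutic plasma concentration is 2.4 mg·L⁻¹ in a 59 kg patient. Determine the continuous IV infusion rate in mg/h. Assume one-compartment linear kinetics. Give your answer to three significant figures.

CL = 2 mL/min/kg × 59 kg = 118.0 mL/min = 118.0 × 60/1000 = 7.080 L/h
Infusion rate = CL · Css = 7.080 L/h × 2.4 mg/L = 16.99 mg/h

17.0 mg/h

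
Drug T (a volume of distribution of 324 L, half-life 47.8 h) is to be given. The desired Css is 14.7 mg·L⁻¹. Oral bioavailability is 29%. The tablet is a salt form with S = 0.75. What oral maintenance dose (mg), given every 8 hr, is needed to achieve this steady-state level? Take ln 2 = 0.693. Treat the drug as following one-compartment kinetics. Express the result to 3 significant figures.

k = 0.693/47.8 = 0.01450 h⁻¹, so CL = k·Vd = 0.01450 × 324.0 = 4.698 L/h
D = CL × Css × τ / F / S = 4.698 × 14.7 × 8 / 0.29 / 0.75 = 2540 mg

2540 mg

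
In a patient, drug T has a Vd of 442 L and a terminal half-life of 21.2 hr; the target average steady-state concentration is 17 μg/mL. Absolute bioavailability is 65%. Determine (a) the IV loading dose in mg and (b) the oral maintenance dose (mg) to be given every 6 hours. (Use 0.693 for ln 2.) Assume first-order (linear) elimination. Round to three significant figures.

LD = Vd × C = 442.0 × 17 = 7514 mg
CL = 0.693 × Vd / t½ = 0.693 × 442.0 / 21.2 = 14.45 L/h
D = CL × Css × τ / F = 14.45 × 17 × 6 / 0.65 = 2268 mg

(a) 7510 mg; (b) 2270 mg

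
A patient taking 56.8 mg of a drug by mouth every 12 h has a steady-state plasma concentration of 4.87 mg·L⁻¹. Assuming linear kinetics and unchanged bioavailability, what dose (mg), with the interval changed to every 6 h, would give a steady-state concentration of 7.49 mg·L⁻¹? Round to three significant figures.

With linear kinetics, Css is proportional to dose rate (D/τ) at fixed clearance.
D₂ = D₁ × (Css,target / Css,current) × (τ₂/τ₁) = 56.8 × (7.49/4.87) × (6/12) = 43.68 mg

43.7 mg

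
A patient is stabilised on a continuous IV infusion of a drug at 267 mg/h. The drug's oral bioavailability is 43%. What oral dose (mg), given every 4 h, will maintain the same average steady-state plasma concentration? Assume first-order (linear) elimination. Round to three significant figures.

2480 mg

To maintain the same Css, the systemic dosing rate must be unchanged: F·D/τ = infusion rate.
D = rate × τ / F = 267 × 4 / 0.43 = 2484 mg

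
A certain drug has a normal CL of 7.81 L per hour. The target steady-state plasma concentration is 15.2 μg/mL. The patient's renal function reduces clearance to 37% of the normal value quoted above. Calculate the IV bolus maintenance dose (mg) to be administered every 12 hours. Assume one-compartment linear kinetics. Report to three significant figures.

Patient clearance = 0.37 × 7.810 = 2.890 L/h
D = CL × Css × τ = 2.890 × 15.2 × 12 = 527.1 mg

527 mg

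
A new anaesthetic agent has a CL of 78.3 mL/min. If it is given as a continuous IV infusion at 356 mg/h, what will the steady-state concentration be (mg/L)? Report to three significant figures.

Convert clearance: 78.3 mL/min × 60 min/h ÷ 1000 mL/L = 4.698 L/h
Css = rate / CL = 356 / 4.698 = 75.78 mg/L

75.8 mg/L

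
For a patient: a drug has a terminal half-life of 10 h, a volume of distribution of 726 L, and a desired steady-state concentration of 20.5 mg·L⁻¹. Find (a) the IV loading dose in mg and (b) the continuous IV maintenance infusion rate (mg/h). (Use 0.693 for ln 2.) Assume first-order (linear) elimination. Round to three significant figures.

(a) 14900 mg; (b) 1030 mg/h

LD = Vd × C = 726.0 × 20.5 = 14880 mg
CL = 0.693 × Vd / t½ = 0.693 × 726.0 / 10 = 50.31 L/h
Infusion rate = CL × Css = 50.31 × 20.5 = 1031 mg/h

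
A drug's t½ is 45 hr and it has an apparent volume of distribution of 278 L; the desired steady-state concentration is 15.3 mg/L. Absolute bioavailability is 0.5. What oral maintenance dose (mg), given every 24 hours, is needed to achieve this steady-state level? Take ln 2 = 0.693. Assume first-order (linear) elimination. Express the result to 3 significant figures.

3140 mg

k = 0.693/45 = 0.01540 h⁻¹, so CL = k·Vd = 0.01540 × 278.0 = 4.281 L/h
D = CL × Css × τ / F = 4.281 × 15.3 × 24 / 0.5 = 3144 mg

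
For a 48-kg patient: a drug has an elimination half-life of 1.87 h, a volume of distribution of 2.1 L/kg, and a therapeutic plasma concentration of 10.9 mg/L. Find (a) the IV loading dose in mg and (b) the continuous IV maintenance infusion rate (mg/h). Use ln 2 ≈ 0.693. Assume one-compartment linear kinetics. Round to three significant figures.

(a) 1100 mg; (b) 407 mg/h

Vd(total) = 48 kg × 2.1 L/kg = 100.8 L
LD = Vd × C = 100.8 × 10.9 = 1099 mg
CL = 0.693 × Vd / t½ = 0.693 × 100.8 / 1.87 = 37.36 L/h
Infusion rate = CL × Css = 37.36 × 10.9 = 407.2 mg/h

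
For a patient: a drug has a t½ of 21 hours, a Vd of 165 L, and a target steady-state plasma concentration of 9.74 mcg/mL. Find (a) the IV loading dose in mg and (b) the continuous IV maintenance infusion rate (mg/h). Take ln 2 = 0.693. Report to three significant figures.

LD = Vd × C = 165.0 × 9.74 = 1607 mg
CL = 0.693 × Vd / t½ = 0.693 × 165.0 / 21 = 5.445 L/h
Infusion rate = CL × Css = 5.445 × 9.74 = 53.03 mg/h

(a) 1610 mg; (b) 53.0 mg/h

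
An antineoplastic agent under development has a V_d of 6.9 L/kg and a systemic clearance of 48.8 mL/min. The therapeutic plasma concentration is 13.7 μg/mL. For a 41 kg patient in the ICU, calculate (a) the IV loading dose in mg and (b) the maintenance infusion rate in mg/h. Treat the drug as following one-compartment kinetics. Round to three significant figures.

Vd = 6.9 L/kg × 41 kg = 282.9 L
LD = Vd · C_target = 282.9 × 13.7 = 3876 mg
CL = 48.8 mL/min × 60/1000 = 2.928 L/h
Infusion rate = 2.928 L/h × 13.7 mg/L = 40.11 mg/h

(a) 3880 mg; (b) 40.1 mg/h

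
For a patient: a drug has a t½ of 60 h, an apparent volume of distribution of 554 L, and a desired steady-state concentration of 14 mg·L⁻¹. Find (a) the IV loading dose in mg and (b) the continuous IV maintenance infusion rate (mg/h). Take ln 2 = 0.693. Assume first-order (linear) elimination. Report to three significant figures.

LD = Vd × C = 554.0 × 14 = 7756 mg
CL = 0.693 × Vd / t½ = 0.693 × 554.0 / 60 = 6.399 L/h
Infusion rate = CL × Css = 6.399 × 14 = 89.59 mg/h

(a) 7760 mg; (b) 89.6 mg/h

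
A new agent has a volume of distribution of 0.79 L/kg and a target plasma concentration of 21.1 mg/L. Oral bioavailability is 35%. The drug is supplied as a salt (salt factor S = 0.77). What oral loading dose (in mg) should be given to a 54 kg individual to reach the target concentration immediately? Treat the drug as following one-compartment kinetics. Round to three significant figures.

3340 mg

Vd = 0.79 L/kg × 54 kg = 42.66 L
LD = Vd × C / F / S = 42.66 × 21.10 / 0.35 / 0.77 = 3340 mg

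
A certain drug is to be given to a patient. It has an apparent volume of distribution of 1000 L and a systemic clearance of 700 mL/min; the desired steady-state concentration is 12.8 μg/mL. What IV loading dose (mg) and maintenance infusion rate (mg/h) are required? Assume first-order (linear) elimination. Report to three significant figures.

(a) 12800 mg; (b) 538 mg/h

LD = Vd · C_target = 1000 × 12.8 = 12800 mg
Convert clearance: 700 mL/min × 60 min/h ÷ 1000 mL/L = 42.00 L/h
Maintenance: replace elimination → rate = CL × Css = 42.00 × 12.8 = 537.6 mg/h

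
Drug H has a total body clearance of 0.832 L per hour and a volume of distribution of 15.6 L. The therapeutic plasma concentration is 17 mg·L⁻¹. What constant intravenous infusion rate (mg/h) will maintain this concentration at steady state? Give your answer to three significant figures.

Infusion rate = CL · Css = 0.8320 L/h × 17 mg/L = 14.14 mg/h

14.1 mg/h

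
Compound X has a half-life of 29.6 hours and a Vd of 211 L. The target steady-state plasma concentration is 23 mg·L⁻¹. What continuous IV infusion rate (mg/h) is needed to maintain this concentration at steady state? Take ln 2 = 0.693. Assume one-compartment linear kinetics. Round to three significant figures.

114 mg/h

k = 0.693/29.6 = 0.02341 h⁻¹, so CL = k·Vd = 0.02341 × 211.0 = 4.940 L/h
Infusion rate = CL × Css = 4.940 × 23 = 113.6 mg/h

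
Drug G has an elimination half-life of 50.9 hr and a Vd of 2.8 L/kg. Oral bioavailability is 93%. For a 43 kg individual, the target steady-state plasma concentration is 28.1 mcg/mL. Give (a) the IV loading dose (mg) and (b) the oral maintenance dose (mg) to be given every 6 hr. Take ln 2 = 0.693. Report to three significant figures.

(a) 3380 mg; (b) 297 mg

Vd = 2.8 L/kg × 43 kg = 120.4 L
LD = Vd × C = 120.4 × 28.1 = 3383 mg
CL = 0.693 × Vd / t½ = 0.693 × 120.4 / 50.9 = 1.639 L/h
D = CL × Css × τ / F = 1.639 × 28.1 × 6 / 0.93 = 297.1 mg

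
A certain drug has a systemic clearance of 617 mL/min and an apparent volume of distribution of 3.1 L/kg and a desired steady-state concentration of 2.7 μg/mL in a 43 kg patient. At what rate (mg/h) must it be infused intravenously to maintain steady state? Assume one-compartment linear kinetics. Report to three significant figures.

Convert clearance: 617 mL/min × 60 min/h ÷ 1000 mL/L = 37.02 L/h
Infusion rate = CL · Css = 37.02 L/h × 2.7 mg/L = 99.95 mg/h

100 mg/h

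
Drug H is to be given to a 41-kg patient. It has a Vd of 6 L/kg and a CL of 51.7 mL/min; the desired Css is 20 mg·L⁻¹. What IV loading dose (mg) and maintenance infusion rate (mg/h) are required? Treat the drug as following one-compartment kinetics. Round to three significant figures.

(a) 4920 mg; (b) 62.0 mg/h

Vd(total) = 41 kg × 6 L/kg = 246.0 L
Loading dose = Vd × C = 246.0 × 20 = 4920 mg
CL = 51.7 mL/min = 51.7 × 0.06 = 3.102 L/h
Maintenance: replace elimination → rate = CL × Css = 3.102 × 20 = 62.04 mg/h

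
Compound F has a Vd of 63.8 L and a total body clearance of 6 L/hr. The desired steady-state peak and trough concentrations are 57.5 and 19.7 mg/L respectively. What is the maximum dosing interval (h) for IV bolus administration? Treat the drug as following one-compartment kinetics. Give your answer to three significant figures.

11.4 h

k = CL / Vd = 6.000 / 63.80 = 0.09404 h⁻¹
Between IV bolus doses, concentration decays as C = C₀·e^(−kτ), so C_peak/C_trough = e^(kτ).
τ_max = ln(C_peak/C_trough) / k = ln(57.5/19.7) / 0.09404 = 1.071 / 0.09404 = 11.39 h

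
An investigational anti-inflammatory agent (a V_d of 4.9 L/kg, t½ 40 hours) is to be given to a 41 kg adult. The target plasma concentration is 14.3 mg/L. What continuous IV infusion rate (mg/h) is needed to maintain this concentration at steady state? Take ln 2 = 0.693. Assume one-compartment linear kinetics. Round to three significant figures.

49.8 mg/h

Vd(total) = 41 kg × 4.9 L/kg = 200.9 L
CL = 0.693 × Vd / t½ = 0.693 × 200.9 / 40 = 3.481 L/h
Infusion rate = CL × Css = 3.481 × 14.3 = 49.78 mg/h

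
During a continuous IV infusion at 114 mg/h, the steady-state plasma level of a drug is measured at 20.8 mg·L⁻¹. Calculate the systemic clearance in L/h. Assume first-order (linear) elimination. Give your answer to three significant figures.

At steady state, infusion rate = CL × Css, so CL = rate / Css.
CL = 114 / 20.8 = 5.481 L/h

5.48 L/h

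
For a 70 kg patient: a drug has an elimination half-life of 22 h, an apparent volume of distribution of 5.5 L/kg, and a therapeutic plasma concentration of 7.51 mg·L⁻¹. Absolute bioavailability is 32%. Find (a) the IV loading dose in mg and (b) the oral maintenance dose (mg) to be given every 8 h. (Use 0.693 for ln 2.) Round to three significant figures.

(a) 2890 mg; (b) 2280 mg

Vd = 5.5 L/kg × 70 kg = 385.0 L
LD = Vd × C = 385.0 × 7.51 = 2891 mg
CL = 0.693 × Vd / t½ = 0.693 × 385.0 / 22 = 12.13 L/h
D = CL × Css × τ / F = 12.13 × 7.51 × 8 / 0.32 = 2277 mg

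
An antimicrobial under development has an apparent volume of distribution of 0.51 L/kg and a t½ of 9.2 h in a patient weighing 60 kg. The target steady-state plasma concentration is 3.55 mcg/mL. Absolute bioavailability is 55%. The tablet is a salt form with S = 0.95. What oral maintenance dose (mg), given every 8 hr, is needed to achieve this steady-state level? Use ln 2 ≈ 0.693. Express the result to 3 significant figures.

Vd(total) = 60 kg × 0.51 L/kg = 30.60 L
CL = ln 2 · Vd / t½ = 0.693 × 30.60 / 9.2 = 2.305 L/h
D = CL × Css × τ / F / S = 2.305 × 3.55 × 8 / 0.55 / 0.95 = 125.3 mg

125 mg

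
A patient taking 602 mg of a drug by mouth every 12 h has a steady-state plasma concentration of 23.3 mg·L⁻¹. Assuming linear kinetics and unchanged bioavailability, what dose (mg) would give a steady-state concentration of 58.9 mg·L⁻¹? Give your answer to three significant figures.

With linear kinetics, Css is proportional to dose rate (D/τ) at fixed clearance.
D₂ = D₁ × (Css,target / Css,current) = 602 × 58.9/23.3 = 1522 mg

1520 mg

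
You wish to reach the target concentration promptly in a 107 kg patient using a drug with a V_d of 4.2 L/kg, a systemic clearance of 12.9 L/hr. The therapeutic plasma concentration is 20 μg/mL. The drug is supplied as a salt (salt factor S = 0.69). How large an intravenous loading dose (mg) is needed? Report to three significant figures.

13000 mg

Vd = 4.2 L/kg × 107 kg = 449.4 L
LD = Vd × C / S = 449.4 × 20.00 / 0.69 = 13030 mg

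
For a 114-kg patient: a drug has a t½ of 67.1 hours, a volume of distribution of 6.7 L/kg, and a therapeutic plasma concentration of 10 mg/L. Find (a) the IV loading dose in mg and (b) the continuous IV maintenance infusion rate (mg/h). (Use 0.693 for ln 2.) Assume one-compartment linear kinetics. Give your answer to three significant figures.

Vd(total) = 114 kg × 6.7 L/kg = 763.8 L
LD = Vd × C = 763.8 × 10 = 7638 mg
CL = 0.693 × Vd / t½ = 0.693 × 763.8 / 67.1 = 7.888 L/h
Infusion rate = CL × Css = 7.888 × 10 = 78.88 mg/h

(a) 7640 mg; (b) 78.9 mg/h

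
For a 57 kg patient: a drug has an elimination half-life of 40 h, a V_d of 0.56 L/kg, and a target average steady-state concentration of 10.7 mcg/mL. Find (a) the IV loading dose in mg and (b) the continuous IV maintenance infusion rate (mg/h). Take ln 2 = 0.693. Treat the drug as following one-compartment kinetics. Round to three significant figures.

(a) 342 mg; (b) 5.92 mg/h

Vd = 0.56 L/kg × 57 kg = 31.92 L
LD = Vd × C = 31.92 × 10.7 = 341.5 mg
CL = 0.693 × Vd / t½ = 0.693 × 31.92 / 40 = 0.5530 L/h
Infusion rate = CL × Css = 0.5530 × 10.7 = 5.917 mg/h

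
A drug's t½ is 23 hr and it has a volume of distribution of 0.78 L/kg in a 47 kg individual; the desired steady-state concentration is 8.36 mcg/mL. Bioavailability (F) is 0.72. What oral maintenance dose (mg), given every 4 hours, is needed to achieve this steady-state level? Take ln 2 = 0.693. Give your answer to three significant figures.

51.3 mg

Total Vd = 0.78 × 47 = 36.66 L
CL = ln 2 · Vd / t½ = 0.693 × 36.66 / 23 = 1.105 L/h
D = CL × Css × τ / F = 1.105 × 8.36 × 4 / 0.72 = 51.32 mg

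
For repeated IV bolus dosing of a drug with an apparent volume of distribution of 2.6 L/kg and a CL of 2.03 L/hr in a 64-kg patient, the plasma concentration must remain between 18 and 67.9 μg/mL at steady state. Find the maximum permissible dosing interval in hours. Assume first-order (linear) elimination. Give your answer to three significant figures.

109 h

Vd = 2.6 L/kg × 64 kg = 166.4 L
k = CL / Vd = 2.030 / 166.4 = 0.01220 h⁻¹
Between IV bolus doses, concentration decays as C = C₀·e^(−kτ), so C_peak/C_trough = e^(kτ).
τ_max = ln(C_peak/C_trough) / k = ln(67.9/18) / 0.01220 = 1.328 / 0.01220 = 108.9 h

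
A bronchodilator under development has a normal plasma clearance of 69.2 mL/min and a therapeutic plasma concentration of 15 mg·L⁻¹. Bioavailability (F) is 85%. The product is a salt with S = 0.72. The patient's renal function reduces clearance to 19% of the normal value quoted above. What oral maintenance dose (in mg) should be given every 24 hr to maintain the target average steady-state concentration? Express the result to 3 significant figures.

464 mg

CL = 69.2 mL/min = 69.2 × 0.06 = 4.152 L/h
Patient clearance = 0.19 × 4.152 = 0.7889 L/h
D = CL × Css × τ / F / S = 0.7889 × 15 × 24 / 0.85 / 0.72 = 464.1 mg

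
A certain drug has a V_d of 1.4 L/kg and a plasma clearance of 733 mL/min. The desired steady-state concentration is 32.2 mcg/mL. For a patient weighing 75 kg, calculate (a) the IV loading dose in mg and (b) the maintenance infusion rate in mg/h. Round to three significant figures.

Vd(total) = 75 kg × 1.4 L/kg = 105.0 L
Loading dose = Vd × C = 105.0 × 32.2 = 3381 mg
CL = 733 mL/min × 60/1000 = 43.98 L/h
Maintenance infusion rate = CL × Css = 43.98 × 32.2 = 1416 mg/h

(a) 3380 mg; (b) 1420 mg/h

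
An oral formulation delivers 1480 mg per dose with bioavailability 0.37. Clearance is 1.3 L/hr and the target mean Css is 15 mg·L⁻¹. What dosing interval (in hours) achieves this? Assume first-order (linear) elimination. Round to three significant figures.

F·D/τ = CL·Css → τ = F·D / (CL·Css).
τ = 0.37 × 1480 / (1.3 × 15) = 28.08 h

28.1 h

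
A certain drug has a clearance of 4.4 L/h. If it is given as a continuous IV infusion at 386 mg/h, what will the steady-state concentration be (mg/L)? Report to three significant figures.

87.7 mg/L

Css = rate / CL = 386 / 4.400 = 87.73 mg/L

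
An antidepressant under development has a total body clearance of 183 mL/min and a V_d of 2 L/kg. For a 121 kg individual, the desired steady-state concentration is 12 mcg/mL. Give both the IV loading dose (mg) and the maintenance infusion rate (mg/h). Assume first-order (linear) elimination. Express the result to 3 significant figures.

(a) 2900 mg; (b) 132 mg/h

Vd = 2 L/kg × 121 kg = 242.0 L
LD = Vd · C_target = 242.0 × 12 = 2904 mg
CL = 183 mL/min × 60/1000 = 10.98 L/h
Maintenance infusion rate = CL × Css = 10.98 × 12 = 131.8 mg/h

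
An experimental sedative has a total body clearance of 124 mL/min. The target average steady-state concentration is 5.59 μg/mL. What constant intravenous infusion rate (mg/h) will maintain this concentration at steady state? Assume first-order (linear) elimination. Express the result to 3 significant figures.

CL = 124 mL/min × 60/1000 = 7.440 L/h
Rate = CL × Css = 7.440 × 5.59 = 41.59 mg/h

41.6 mg/h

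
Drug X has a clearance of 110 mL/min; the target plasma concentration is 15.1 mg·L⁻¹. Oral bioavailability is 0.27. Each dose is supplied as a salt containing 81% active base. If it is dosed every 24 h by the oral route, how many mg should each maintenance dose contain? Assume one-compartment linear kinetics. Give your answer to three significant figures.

Convert clearance: 110 mL/min × 60 min/h ÷ 1000 mL/L = 6.600 L/h
At steady state, dose per interval replaces the amount cleared in that interval: F·S·D/τ = CL·Css.
D = CL × Css × τ / F / S = 6.600 × 15.1 × 24 / 0.27 / 0.81 = 10940 mg

10900 mg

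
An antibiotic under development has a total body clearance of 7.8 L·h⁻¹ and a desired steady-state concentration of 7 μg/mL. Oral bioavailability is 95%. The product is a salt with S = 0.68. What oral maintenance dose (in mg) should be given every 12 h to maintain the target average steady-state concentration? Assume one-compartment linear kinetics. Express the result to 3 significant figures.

1010 mg

At steady state, dose per interval replaces the amount cleared in that interval: F·S·D/τ = CL·Css.
D = CL × Css × τ / F / S = 7.800 × 7 × 12 / 0.95 / 0.68 = 1014 mg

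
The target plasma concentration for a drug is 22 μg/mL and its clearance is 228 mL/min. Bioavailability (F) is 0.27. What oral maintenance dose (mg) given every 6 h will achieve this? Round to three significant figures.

CL = 228 mL/min = 228 × 0.06 = 13.68 L/h
At steady state, dose per interval replaces the amount cleared in that interval: F·D/τ = CL·Css.
D = CL × Css × τ / F = 13.68 × 22 × 6 / 0.27 = 6688 mg

6690 mg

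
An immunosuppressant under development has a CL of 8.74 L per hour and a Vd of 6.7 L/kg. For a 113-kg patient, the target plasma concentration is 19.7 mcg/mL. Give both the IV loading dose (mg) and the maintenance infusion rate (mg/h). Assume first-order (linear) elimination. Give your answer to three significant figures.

Vd = 6.7 L/kg × 113 kg = 757.1 L
Loading dose = Vd × C = 757.1 × 19.7 = 14910 mg
Infusion rate = 8.740 L/h × 19.7 mg/L = 172.2 mg/h

(a) 14900 mg; (b) 172 mg/h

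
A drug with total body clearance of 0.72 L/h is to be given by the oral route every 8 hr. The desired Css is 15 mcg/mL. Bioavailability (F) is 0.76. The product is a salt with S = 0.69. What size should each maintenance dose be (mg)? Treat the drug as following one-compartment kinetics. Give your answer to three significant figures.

D = CL × Css × τ / F / S = 0.7200 × 15 × 8 / 0.76 / 0.69 = 164.8 mg

165 mg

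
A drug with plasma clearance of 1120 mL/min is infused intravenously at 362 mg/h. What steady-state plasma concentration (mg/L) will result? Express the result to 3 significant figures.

CL = 1120 mL/min × 60/1000 = 67.20 L/h
Css = rate / CL = 362 / 67.20 = 5.387 mg/L

5.39 mg/L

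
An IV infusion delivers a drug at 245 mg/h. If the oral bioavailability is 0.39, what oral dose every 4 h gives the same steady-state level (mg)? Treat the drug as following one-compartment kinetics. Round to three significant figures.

2510 mg

To maintain the same Css, the systemic dosing rate must be unchanged: F·D/τ = infusion rate.
D = rate × τ / F = 245 × 4 / 0.39 = 2513 mg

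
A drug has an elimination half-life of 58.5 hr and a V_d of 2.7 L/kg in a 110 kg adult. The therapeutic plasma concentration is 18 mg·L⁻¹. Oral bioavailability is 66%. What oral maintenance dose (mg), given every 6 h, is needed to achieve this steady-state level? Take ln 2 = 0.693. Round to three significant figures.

Vd = 2.7 L/kg × 110 kg = 297.0 L
k = 0.693/58.5 = 0.01185 h⁻¹, so CL = k·Vd = 0.01185 × 297.0 = 3.519 L/h
D = CL × Css × τ / F = 3.519 × 18 × 6 / 0.66 = 575.8 mg

576 mg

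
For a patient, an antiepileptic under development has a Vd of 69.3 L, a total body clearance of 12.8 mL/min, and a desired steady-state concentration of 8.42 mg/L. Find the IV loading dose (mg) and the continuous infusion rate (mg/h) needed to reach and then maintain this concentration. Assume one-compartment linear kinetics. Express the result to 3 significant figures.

(a) 584 mg; (b) 6.47 mg/h

Loading dose = Vd × C = 69.30 × 8.42 = 583.5 mg
CL = 12.8 mL/min = 12.8 × 0.06 = 0.7680 L/h
Maintenance infusion rate = CL × Css = 0.7680 × 8.42 = 6.467 mg/h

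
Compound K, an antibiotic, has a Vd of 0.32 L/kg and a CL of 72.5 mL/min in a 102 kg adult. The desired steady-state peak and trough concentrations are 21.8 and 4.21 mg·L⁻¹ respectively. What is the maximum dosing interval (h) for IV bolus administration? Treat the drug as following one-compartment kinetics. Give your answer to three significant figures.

12.3 h

Total Vd = 0.32 × 102 = 32.64 L
Convert clearance: 72.5 mL/min × 60 min/h ÷ 1000 mL/L = 4.350 L/h
k = CL / Vd = 4.350 / 32.64 = 0.1333 h⁻¹
Between IV bolus doses, concentration decays as C = C₀·e^(−kτ), so C_peak/C_trough = e^(kτ).
τ_max = ln(C_peak/C_trough) / k = ln(21.8/4.21) / 0.1333 = 1.644 / 0.1333 = 12.33 h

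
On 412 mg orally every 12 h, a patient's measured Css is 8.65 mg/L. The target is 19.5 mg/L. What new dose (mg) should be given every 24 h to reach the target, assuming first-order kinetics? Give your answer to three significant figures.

1860 mg

For first-order elimination, Css ∝ F·D/(CL·τ); F and CL are unchanged, so Css ∝ D/τ.
D₂ = D₁ × (Css,target / Css,current) × (τ₂/τ₁) = 412 × (19.5/8.65) × (24/12) = 1858 mg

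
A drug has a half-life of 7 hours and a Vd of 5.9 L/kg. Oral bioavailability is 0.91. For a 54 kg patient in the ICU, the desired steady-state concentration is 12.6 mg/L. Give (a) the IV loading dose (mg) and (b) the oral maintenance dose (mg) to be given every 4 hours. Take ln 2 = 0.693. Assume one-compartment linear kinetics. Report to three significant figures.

(a) 4010 mg; (b) 1750 mg

Vd(total) = 54 kg × 5.9 L/kg = 318.6 L
LD = Vd × C = 318.6 × 12.6 = 4014 mg
CL = 0.693 × Vd / t½ = 0.693 × 318.6 / 7 = 31.54 L/h
D = CL × Css × τ / F = 31.54 × 12.6 × 4 / 0.91 = 1747 mg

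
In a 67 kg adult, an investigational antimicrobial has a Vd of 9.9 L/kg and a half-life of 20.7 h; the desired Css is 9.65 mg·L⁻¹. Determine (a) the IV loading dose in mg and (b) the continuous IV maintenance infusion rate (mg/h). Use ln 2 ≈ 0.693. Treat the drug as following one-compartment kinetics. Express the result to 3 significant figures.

(a) 6400 mg; (b) 214 mg/h

Vd(total) = 67 kg × 9.9 L/kg = 663.3 L
LD = Vd × C = 663.3 × 9.65 = 6401 mg
CL = 0.693 × Vd / t½ = 0.693 × 663.3 / 20.7 = 22.21 L/h
Infusion rate = CL × Css = 22.21 × 9.65 = 214.3 mg/h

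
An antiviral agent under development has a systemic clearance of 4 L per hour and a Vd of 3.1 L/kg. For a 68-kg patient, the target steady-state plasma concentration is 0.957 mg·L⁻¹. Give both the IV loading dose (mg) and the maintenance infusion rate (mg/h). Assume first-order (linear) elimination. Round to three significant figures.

Total Vd = 3.1 × 68 = 210.8 L
LD = Vd · C_target = 210.8 × 0.957 = 201.7 mg
Maintenance infusion rate = CL × Css = 4.000 × 0.957 = 3.828 mg/h

(a) 202 mg; (b) 3.83 mg/h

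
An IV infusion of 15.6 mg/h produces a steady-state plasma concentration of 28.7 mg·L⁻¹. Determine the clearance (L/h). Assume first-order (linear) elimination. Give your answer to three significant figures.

0.544 L/h

At steady state, infusion rate = CL × Css, so CL = rate / Css.
CL = 15.6 / 28.7 = 0.5436 L/h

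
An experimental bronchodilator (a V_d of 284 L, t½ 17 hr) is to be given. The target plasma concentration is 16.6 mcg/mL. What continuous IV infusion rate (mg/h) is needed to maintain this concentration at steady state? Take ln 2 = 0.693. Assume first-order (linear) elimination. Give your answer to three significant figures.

192 mg/h

k = 0.693/17 = 0.04076 h⁻¹, so CL = k·Vd = 0.04076 × 284.0 = 11.58 L/h
Infusion rate = CL × Css = 11.58 × 16.6 = 192.2 mg/h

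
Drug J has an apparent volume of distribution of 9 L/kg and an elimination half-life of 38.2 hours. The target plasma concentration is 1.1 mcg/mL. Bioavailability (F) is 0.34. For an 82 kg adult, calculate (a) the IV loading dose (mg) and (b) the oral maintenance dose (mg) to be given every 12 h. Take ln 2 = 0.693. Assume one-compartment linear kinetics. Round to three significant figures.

Total Vd = 9 × 82 = 738.0 L
LD = Vd × C = 738.0 × 1.1 = 811.8 mg
CL = 0.693 × Vd / t½ = 0.693 × 738.0 / 38.2 = 13.39 L/h
D = CL × Css × τ / F = 13.39 × 1.1 × 12 / 0.34 = 519.8 mg

(a) 812 mg; (b) 520 mg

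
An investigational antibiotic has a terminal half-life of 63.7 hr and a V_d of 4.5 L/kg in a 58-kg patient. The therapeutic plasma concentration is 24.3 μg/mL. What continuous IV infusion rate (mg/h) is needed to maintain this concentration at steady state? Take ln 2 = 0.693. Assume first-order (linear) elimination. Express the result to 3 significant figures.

Vd = 4.5 L/kg × 58 kg = 261.0 L
k = 0.693/63.7 = 0.01088 h⁻¹, so CL = k·Vd = 0.01088 × 261.0 = 2.840 L/h
Infusion rate = CL × Css = 2.840 × 24.3 = 69.01 mg/h

69.0 mg/h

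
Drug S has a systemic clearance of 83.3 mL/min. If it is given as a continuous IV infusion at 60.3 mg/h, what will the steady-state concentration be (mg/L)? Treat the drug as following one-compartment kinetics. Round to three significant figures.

12.1 mg/L

Convert clearance: 83.3 mL/min × 60 min/h ÷ 1000 mL/L = 4.998 L/h
Css = rate / CL = 60.3 / 4.998 = 12.06 mg/L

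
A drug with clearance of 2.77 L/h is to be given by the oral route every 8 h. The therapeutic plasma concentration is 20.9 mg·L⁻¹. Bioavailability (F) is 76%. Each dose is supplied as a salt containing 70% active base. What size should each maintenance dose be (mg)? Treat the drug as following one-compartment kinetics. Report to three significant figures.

871 mg

D = CL × Css × τ / F / S = 2.770 × 20.9 × 8 / 0.76 / 0.7 = 870.6 mg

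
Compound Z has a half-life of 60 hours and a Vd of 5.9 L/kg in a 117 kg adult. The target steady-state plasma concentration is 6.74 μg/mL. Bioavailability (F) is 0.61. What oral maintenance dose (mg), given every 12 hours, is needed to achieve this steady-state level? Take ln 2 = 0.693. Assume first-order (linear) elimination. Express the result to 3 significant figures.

1060 mg

Total Vd = 5.9 × 117 = 690.3 L
CL = ln 2 · Vd / t½ = 0.693 × 690.3 / 60 = 7.973 L/h
D = CL × Css × τ / F = 7.973 × 6.74 × 12 / 0.61 = 1057 mg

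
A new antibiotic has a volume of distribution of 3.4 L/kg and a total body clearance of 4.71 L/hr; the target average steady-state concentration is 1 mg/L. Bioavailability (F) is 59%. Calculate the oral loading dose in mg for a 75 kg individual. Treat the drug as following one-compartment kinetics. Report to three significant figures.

Vd = 3.4 L/kg × 75 kg = 255.0 L
The loading dose fills Vd to the target concentration.
LD = Vd × C / F = 255.0 × 1.000 / 0.59 = 432.2 mg

432 mg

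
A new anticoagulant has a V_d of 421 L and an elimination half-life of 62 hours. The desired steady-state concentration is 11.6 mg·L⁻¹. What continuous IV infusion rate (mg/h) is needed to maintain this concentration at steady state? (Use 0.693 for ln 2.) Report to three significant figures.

CL = ln 2 · Vd / t½ = 0.693 × 421.0 / 62 = 4.706 L/h
Infusion rate = CL × Css = 4.706 × 11.6 = 54.59 mg/h

54.6 mg/h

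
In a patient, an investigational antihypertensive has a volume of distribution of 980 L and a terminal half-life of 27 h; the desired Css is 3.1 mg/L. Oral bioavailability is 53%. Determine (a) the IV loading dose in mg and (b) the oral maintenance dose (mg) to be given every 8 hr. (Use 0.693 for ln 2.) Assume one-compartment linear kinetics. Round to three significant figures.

LD = Vd × C = 980.0 × 3.1 = 3038 mg
CL = 0.693 × Vd / t½ = 0.693 × 980.0 / 27 = 25.15 L/h
D = CL × Css × τ / F = 25.15 × 3.1 × 8 / 0.53 = 1177 mg

(a) 3040 mg; (b) 1180 mg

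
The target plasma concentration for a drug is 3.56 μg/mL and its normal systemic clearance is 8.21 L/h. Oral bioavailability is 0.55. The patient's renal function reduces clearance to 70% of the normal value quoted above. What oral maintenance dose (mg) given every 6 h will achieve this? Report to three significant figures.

Patient clearance = 0.7 × 8.210 = 5.747 L/h
At steady state, dose per interval replaces the amount cleared in that interval: F·D/τ = CL·Css.
D = CL × Css × τ / F = 5.747 × 3.56 × 6 / 0.55 = 223.2 mg

223 mg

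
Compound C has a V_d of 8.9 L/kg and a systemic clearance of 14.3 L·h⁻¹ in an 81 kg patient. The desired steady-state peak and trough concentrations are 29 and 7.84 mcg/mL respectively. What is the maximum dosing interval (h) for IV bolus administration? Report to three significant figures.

Total Vd = 8.9 × 81 = 720.9 L
k = CL / Vd = 14.30 / 720.9 = 0.01984 h⁻¹
Between IV bolus doses, concentration decays as C = C₀·e^(−kτ), so C_peak/C_trough = e^(kτ).
τ_max = ln(C_peak/C_trough) / k = ln(29/7.84) / 0.01984 = 1.308 / 0.01984 = 65.93 h

65.9 h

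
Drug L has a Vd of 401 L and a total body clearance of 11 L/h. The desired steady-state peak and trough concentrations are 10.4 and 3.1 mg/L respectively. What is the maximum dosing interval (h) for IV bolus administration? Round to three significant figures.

44.1 h

k = CL / Vd = 11.00 / 401.0 = 0.02743 h⁻¹
Between IV bolus doses, concentration decays as C = C₀·e^(−kτ), so C_peak/C_trough = e^(kτ).
τ_max = ln(C_peak/C_trough) / k = ln(10.4/3.1) / 0.02743 = 1.210 / 0.02743 = 44.11 h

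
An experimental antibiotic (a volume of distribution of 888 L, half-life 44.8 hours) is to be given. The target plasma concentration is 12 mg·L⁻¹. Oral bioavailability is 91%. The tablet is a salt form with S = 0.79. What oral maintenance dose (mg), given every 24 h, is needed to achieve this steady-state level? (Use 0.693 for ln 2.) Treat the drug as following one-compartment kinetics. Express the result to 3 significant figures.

CL = 0.693 × Vd / t½ = 0.693 × 888.0 / 44.8 = 13.74 L/h
D = CL × Css × τ / F / S = 13.74 × 12 × 24 / 0.91 / 0.79 = 5504 mg

5500 mg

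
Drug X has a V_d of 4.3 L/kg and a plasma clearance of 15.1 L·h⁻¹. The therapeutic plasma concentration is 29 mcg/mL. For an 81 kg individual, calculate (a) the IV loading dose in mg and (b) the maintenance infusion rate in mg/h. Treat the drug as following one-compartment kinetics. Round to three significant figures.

Vd = 4.3 L/kg × 81 kg = 348.3 L
LD = Vd · C_target = 348.3 × 29 = 10100 mg
Maintenance infusion rate = CL × Css = 15.10 × 29 = 437.9 mg/h

(a) 10100 mg; (b) 438 mg/h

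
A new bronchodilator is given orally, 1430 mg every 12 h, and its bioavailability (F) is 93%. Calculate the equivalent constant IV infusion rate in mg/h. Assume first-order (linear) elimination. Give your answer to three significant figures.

Equivalent systemic input: infusion rate = F·D/τ.
Rate = 0.93 × 1430 / 12 = 110.8 mg/h

111 mg/h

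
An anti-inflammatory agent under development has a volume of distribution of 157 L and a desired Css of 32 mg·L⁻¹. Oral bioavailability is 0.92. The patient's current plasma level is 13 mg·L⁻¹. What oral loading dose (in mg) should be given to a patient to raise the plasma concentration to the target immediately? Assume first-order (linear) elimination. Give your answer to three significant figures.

3240 mg

Concentration deficit ΔC = 32 − 13 = 19.00 mg/L
LD = Vd × ΔC / F = 157.0 × 19.00 / 0.92 = 3242 mg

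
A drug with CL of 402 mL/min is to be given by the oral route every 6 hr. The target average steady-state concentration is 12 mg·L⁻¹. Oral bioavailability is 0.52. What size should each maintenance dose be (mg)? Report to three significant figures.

3340 mg

CL = 402 mL/min = 402 × 0.06 = 24.12 L/h
At steady state, dose per interval replaces the amount cleared in that interval: F·D/τ = CL·Css.
D = CL × Css × τ / F = 24.12 × 12 × 6 / 0.52 = 3340 mg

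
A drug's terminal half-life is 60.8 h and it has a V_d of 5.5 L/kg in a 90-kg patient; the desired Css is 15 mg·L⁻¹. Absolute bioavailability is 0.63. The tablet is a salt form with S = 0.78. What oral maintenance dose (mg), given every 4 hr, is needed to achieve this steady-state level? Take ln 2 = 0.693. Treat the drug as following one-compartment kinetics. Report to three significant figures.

Vd(total) = 90 kg × 5.5 L/kg = 495.0 L
CL = 0.693 × Vd / t½ = 0.693 × 495.0 / 60.8 = 5.642 L/h
D = CL × Css × τ / F / S = 5.642 × 15 × 4 / 0.63 / 0.78 = 688.9 mg

689 mg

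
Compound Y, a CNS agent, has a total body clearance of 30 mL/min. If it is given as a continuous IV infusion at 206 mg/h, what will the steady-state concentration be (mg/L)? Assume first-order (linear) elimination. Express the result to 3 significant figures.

CL = 30 mL/min × 60/1000 = 1.800 L/h
Css = rate / CL = 206 / 1.800 = 114.4 mg/L

114 mg/L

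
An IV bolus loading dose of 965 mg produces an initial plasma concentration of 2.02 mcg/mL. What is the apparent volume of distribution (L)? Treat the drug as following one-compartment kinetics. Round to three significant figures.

Immediately after an IV bolus, C₀ = Dose / Vd, so Vd = Dose / C₀.
Vd = 965 / 2.02 = 477.7 L

478 L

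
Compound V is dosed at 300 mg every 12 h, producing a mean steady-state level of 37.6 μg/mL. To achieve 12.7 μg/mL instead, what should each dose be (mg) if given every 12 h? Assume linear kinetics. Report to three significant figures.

With linear kinetics, Css is proportional to dose rate (D/τ) at fixed clearance.
D₂ = D₁ × (Css,target / Css,current) = 300 × 12.7/37.6 = 101.3 mg

101 mg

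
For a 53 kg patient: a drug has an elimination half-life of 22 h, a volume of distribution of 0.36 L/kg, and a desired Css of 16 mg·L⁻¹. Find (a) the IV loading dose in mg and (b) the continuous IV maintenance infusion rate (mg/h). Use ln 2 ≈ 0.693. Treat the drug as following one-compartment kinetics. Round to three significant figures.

Vd(total) = 53 kg × 0.36 L/kg = 19.08 L
LD = Vd × C = 19.08 × 16 = 305.3 mg
CL = 0.693 × Vd / t½ = 0.693 × 19.08 / 22 = 0.6010 L/h
Infusion rate = CL × Css = 0.6010 × 16 = 9.616 mg/h

(a) 305 mg; (b) 9.62 mg/h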